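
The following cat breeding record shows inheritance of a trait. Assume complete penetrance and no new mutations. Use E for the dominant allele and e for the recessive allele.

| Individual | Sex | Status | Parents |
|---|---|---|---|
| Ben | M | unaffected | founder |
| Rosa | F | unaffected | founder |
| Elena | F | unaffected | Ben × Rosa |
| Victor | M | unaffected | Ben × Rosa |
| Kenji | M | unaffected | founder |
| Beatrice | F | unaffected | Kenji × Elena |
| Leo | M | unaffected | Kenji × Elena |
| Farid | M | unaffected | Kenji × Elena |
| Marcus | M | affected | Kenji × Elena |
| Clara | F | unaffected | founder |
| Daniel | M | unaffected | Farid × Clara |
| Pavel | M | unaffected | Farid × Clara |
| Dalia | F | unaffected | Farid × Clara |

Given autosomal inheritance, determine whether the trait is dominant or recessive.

recessive

Kenji and Elena are both unaffected yet have an affected child Marcus. Under dominance, an affected child requires at least one affected parent, so the trait cannot be dominant.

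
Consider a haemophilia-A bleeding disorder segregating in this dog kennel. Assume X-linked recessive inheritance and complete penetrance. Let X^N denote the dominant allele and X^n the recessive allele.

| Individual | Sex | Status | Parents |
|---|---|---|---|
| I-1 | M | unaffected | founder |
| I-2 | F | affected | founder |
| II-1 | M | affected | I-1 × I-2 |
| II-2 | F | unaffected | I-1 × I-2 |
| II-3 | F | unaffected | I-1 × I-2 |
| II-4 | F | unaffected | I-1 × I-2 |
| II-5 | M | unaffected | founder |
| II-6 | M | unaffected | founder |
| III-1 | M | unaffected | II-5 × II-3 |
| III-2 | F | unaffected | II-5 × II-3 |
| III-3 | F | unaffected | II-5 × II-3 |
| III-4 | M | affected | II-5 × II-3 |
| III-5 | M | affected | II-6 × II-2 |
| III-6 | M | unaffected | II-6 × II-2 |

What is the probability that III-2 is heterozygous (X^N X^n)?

1/2

II-5 is unaffected, so II-5 is X^N Y.
II-3 is unaffected so carries N and received n from I-2 (X^n X^n), so II-3 is X^N X^n.
Their cross gives offspring ratios 1/2 X^N X^N : 1/2 X^N X^n. Conditioning on III-2 being unaffected, P(X^N X^n) = 1/2 / 1 = 1/2.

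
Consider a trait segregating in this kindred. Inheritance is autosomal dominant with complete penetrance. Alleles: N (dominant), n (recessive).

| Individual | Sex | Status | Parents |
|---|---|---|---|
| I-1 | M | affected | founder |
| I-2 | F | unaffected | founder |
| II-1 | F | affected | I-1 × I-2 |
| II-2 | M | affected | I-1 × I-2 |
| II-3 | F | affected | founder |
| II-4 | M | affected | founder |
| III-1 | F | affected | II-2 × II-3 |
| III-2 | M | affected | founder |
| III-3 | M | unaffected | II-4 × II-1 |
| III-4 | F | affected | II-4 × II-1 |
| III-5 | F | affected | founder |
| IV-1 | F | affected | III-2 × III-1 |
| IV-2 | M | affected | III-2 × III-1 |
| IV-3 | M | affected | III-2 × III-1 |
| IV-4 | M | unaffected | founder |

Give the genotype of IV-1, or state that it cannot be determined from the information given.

cannot be determined

IV-1's phenotype allows NN or Nn, and no parent or child forces a single allele at both positions; consistent genotype assignments exist with IV-1 as NN or Nn.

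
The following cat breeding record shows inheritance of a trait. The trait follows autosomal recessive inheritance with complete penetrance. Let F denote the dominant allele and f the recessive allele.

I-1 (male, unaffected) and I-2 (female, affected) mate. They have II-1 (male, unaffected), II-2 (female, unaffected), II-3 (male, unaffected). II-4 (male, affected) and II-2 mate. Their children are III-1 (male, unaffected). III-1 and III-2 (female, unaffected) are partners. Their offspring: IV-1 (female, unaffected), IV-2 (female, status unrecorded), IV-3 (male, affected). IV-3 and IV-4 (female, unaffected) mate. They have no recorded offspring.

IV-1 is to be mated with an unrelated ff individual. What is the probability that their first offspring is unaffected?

2/3

III-1 is unaffected so carries F and received f from II-4 (ff), so III-1 is Ff.
III-2 is unaffected so carries F and passed f to IV-3 (ff), so III-2 is Ff.
IV-1 is an unaffected offspring of III-1 (Ff) × III-2 (Ff), whose cross gives 1/4 FF : 1/2 Ff : 1/4 ff; conditioning on being unaffected, IV-1 is FF with probability 1/3, Ff with probability 2/3.
Summing over parental genotype combinations, P(offspring is unaffected) = 1/3·1 + 2/3·1/2 = 2/3.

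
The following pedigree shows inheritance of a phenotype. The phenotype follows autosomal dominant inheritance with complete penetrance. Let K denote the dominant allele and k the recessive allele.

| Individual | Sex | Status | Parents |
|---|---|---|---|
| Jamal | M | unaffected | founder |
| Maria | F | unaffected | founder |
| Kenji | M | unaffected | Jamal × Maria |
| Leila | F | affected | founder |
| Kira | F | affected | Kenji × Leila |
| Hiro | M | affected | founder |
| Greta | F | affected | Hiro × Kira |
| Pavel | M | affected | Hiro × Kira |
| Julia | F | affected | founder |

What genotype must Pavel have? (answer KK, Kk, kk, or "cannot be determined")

Pavel's phenotype allows KK or Kk, and no parent or child forces a single allele at both positions; consistent genotype assignments exist with Pavel as KK or Kk.

cannot be determined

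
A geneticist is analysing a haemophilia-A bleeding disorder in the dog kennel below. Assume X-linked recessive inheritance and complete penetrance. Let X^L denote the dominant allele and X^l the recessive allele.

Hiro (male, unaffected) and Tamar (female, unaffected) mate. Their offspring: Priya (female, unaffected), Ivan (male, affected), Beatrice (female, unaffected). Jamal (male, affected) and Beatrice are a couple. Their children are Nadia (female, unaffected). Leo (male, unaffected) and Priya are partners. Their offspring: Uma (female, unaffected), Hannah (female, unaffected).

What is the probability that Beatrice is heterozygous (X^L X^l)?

1/3

Hiro is unaffected, so Hiro is X^L Y.
Tamar is unaffected so carries L and passed l to Ivan (X^l Y), so Tamar is X^L X^l.
Their cross gives offspring ratios 1/2 X^L X^L : 1/2 X^L X^l. Conditioning on Beatrice being unaffected, P(X^L X^l) = 1/2 / 1 = 1/2 before taking Beatrice's own offspring into account.
Jamal is affected, so Jamal is X^l Y.
Now use Beatrice's offspring. Probability of each recorded status — unaffected daughter Nadia: 1/2 if Beatrice is X^L X^l, 1 if X^L X^L.
Bayes: P(X^L X^l) = 1/2·1/2 / (1/2·1/2 + 1/2·1) = 1/3.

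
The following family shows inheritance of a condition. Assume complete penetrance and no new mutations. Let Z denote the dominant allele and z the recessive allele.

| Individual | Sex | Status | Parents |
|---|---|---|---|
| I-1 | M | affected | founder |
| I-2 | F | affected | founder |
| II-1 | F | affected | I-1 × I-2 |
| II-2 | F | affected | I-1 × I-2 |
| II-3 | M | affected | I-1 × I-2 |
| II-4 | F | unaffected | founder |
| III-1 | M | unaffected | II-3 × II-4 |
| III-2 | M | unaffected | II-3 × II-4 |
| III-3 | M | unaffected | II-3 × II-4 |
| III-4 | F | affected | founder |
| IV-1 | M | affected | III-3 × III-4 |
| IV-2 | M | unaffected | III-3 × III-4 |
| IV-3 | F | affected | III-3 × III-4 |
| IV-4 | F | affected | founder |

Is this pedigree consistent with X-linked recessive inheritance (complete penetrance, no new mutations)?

No

Under X-linked recessive, IV-2 (unaffected, male) cannot arise from III-3 (unaffected) × III-4 (affected).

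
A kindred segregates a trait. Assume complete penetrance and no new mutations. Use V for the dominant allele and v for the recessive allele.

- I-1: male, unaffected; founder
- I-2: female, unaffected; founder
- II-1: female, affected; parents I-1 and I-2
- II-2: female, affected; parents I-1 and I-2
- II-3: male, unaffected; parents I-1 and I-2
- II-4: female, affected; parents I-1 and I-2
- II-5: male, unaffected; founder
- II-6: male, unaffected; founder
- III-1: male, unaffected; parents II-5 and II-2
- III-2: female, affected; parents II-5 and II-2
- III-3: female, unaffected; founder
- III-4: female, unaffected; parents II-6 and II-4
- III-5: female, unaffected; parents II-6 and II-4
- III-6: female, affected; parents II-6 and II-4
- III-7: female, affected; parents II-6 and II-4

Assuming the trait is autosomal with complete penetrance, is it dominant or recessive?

I-1 and I-2 are both unaffected yet have an affected child II-1. Under dominance, an affected child requires at least one affected parent, so the trait cannot be dominant.

recessive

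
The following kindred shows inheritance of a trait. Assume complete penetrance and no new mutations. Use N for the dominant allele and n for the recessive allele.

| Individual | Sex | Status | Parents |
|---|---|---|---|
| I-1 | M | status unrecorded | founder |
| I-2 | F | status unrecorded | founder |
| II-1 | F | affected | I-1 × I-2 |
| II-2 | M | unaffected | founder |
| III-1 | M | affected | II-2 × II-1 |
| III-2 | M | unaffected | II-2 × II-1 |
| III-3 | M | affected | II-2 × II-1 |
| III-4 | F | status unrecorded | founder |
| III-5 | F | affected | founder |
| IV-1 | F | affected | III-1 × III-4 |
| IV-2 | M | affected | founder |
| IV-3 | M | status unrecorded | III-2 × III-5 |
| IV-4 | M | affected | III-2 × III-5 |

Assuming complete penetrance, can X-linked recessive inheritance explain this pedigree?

Under X-linked recessive, III-2 (unaffected, male) cannot arise from II-2 (unaffected) × II-1 (affected).

No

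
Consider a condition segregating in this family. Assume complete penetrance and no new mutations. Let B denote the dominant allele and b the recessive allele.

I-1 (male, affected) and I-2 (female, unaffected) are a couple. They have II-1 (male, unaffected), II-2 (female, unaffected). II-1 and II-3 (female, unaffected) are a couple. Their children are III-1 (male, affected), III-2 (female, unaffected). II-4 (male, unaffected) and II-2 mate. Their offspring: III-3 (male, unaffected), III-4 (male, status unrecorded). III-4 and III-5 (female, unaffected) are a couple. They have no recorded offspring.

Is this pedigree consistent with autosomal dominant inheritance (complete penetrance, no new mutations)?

No

Under autosomal dominant, III-1 (affected, male) cannot arise from II-1 (unaffected) × II-3 (unaffected).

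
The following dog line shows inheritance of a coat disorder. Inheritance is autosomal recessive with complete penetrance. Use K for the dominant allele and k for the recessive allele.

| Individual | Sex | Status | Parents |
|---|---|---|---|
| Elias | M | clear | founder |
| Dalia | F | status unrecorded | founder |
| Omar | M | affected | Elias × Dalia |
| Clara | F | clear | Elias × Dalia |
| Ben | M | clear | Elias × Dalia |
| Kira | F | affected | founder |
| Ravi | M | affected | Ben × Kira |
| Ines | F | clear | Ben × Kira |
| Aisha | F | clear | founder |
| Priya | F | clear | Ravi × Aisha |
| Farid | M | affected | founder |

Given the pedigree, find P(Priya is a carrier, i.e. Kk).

Priya is clear so carries K and received k from Ravi (kk), so Priya is Kk, giving P(Kk) = 1.

1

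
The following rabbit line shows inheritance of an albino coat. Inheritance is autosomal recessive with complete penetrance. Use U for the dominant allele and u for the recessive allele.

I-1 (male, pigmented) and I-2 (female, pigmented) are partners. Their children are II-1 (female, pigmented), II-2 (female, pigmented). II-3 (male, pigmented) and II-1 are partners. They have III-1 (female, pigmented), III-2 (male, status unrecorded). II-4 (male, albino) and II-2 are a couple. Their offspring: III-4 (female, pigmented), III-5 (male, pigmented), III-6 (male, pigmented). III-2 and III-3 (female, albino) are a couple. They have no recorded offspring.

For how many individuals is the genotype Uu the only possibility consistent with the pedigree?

Obligate heterozygotes: III-4 is pigmented so carries U and received u from II-4 (uu), so III-4 is Uu; III-5 is pigmented so carries U and received u from II-4 (uu), so III-5 is Uu; III-6 is pigmented so carries U and received u from II-4 (uu), so III-6 is Uu.
Every other individual is either homozygous by phenotype or has at least one consistent homozygous assignment, so the count is 3.

3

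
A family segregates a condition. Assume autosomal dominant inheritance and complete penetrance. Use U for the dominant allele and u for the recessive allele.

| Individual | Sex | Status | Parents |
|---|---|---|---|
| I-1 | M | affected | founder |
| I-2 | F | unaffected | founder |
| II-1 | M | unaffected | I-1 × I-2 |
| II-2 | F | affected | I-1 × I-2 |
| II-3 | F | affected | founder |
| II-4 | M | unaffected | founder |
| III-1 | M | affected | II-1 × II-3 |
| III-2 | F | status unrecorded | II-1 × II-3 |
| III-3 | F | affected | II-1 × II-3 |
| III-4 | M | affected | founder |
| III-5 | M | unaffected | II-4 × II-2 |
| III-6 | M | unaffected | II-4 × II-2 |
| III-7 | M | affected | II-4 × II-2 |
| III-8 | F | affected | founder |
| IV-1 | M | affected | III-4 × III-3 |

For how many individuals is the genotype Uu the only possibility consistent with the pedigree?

Obligate heterozygotes: I-1 is affected so carries U and passed u to II-1 (uu), so I-1 is Uu; II-2 is affected so carries U and received u from I-2 (uu), so II-2 is Uu; III-1 is affected so carries U and received u from II-1 (uu), so III-1 is Uu; III-3 is affected so carries U and received u from II-1 (uu), so III-3 is Uu; III-7 is affected so carries U and received u from II-4 (uu), so III-7 is Uu.
Every other individual is either homozygous by phenotype or has at least one consistent homozygous assignment, so the count is 5.

5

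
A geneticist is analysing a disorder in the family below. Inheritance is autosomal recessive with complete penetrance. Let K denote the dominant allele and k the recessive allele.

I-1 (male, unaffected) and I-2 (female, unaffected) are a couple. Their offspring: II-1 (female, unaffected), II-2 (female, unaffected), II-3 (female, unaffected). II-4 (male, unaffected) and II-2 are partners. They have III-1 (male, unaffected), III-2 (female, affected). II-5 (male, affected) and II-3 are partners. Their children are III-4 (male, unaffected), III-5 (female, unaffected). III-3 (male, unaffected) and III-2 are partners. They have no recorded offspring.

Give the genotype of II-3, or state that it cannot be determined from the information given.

cannot be determined

II-3's phenotype allows KK or Kk, and no parent or child forces a single allele at both positions; consistent genotype assignments exist with II-3 as KK or Kk.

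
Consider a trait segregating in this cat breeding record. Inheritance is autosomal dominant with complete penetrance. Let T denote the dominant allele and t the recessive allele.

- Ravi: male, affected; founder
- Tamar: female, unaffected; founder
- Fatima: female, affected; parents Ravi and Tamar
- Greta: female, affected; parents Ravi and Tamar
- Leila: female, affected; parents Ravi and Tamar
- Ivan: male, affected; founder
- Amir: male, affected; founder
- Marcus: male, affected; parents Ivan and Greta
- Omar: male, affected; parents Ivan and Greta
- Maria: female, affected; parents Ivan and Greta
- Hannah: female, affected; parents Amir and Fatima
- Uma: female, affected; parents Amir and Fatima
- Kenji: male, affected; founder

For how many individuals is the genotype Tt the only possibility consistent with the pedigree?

3

Obligate heterozygotes: Fatima is affected so carries T and received t from Tamar (tt), so Fatima is Tt; Greta is affected so carries T and received t from Tamar (tt), so Greta is Tt; Leila is affected so carries T and received t from Tamar (tt), so Leila is Tt.
Every other individual is either homozygous by phenotype or has at least one consistent homozygous assignment, so the count is 3.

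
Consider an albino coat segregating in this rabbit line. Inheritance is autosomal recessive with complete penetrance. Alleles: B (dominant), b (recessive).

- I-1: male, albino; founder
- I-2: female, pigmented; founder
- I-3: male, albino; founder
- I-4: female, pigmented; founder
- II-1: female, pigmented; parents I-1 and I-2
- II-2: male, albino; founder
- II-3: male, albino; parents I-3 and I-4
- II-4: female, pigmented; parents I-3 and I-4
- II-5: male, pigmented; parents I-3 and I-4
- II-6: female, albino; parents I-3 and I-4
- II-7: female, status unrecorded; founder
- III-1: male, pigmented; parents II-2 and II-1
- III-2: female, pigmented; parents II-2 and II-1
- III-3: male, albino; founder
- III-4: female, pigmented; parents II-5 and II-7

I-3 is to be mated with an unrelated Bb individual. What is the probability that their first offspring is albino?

1/2

I-3 is albino, so I-3 is bb.
The cross gives 1/2 Bb : 1/2 bb, so P(offspring is albino) = 1/2.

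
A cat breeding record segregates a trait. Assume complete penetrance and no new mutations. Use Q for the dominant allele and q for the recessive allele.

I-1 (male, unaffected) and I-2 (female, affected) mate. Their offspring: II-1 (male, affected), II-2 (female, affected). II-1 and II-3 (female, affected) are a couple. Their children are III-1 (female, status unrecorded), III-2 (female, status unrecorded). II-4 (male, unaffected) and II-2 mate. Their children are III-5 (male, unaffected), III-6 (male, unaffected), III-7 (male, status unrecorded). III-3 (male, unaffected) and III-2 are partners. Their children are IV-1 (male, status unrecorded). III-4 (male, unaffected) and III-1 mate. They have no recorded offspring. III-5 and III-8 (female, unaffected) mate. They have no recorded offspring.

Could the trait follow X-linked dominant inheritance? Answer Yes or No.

A consistent assignment under X-linked dominant exists: I-1 X^q Y, I-2 X^Q X^Q, II-1 X^Q Y, II-2 X^Q X^q, II-3 X^Q X^Q, II-4 X^q Y, III-1 X^Q X^Q, III-2 X^Q X^Q, III-3 X^q Y, III-4 X^q Y, III-5 X^q Y, III-6 X^q Y, III-7 X^Q Y, III-8 X^q X^q, IV-1 X^Q Y.
In this assignment every recorded phenotype matches its genotype and every non-founder's genotype is obtainable from its parents' genotypes, so the pedigree is consistent.

Yes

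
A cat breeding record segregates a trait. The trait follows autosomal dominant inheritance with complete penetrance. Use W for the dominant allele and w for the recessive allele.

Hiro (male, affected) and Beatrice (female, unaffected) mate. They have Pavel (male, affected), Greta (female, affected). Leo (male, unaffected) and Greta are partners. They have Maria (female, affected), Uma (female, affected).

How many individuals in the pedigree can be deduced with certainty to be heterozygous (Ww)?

4

Obligate heterozygotes: Pavel is affected so carries W and received w from Beatrice (ww), so Pavel is Ww; Greta is affected so carries W and received w from Beatrice (ww), so Greta is Ww; Maria is affected so carries W and received w from Leo (ww), so Maria is Ww; Uma is affected so carries W and received w from Leo (ww), so Uma is Ww.
Every other individual is either homozygous by phenotype or has at least one consistent homozygous assignment, so the count is 4.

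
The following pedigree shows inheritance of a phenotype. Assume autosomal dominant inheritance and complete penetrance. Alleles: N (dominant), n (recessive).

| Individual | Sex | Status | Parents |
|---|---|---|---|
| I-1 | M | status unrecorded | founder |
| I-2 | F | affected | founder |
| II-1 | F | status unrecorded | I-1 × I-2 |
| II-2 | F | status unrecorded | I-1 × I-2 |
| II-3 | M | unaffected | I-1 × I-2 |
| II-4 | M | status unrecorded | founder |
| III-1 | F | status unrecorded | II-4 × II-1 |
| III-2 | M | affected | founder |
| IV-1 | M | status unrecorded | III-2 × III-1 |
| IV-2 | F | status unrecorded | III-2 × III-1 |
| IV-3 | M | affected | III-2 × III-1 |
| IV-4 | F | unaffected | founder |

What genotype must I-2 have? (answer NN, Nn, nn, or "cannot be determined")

Nn

From phenotype alone, I-2 is NN or Nn.
I-2 is affected so carries N and passed n to II-3 (nn), so I-2 is Nn.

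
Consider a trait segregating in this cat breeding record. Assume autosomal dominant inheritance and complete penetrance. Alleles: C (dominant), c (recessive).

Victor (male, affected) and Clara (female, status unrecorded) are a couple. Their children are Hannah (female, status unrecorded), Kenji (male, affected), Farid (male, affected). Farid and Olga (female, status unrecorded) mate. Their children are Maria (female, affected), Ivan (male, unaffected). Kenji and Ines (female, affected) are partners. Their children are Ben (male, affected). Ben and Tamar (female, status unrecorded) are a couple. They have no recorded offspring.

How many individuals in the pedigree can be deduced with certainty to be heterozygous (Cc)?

1

Obligate heterozygotes: Farid is affected so carries C and passed c to Ivan (cc), so Farid is Cc.
Every other individual is either homozygous by phenotype or has at least one consistent homozygous assignment, so the count is 1.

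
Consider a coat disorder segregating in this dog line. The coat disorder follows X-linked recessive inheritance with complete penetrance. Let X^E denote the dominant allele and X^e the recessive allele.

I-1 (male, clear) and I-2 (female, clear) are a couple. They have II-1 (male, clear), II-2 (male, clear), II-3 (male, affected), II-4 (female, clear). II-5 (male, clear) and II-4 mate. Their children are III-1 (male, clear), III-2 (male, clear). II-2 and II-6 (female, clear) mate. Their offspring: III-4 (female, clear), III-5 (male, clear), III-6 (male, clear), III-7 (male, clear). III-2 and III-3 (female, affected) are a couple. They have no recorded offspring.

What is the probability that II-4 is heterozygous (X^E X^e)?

I-1 is clear, so I-1 is X^E Y.
I-2 is clear so carries E and passed e to II-3 (X^e Y), so I-2 is X^E X^e.
Their cross gives offspring ratios 1/2 X^E X^E : 1/2 X^E X^e. Conditioning on II-4 being clear, P(X^E X^e) = 1/2 / 1 = 1/2 before taking II-4's own offspring into account.
II-5 is clear, so II-5 is X^E Y.
Now use II-4's offspring. Probability of each recorded status — clear son III-1: 1/2 if II-4 is X^E X^e, 1 if X^E X^E; clear son III-2: 1/2 if II-4 is X^E X^e, 1 if X^E X^E.
Bayes: P(X^E X^e) = 1/2·1/4 / (1/2·1/4 + 1/2·1) = 1/5.

1/5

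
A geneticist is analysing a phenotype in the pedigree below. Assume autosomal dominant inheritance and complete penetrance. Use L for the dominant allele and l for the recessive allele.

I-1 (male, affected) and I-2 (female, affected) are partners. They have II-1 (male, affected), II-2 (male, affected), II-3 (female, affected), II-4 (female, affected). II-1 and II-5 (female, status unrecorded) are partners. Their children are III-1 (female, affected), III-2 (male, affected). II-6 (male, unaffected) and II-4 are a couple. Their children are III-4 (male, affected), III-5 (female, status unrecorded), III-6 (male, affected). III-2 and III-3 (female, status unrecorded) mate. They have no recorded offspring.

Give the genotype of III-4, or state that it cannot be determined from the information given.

Ll

From phenotype alone, III-4 is LL or Ll.
III-4 is affected so carries L and received l from II-6 (ll), so III-4 is Ll.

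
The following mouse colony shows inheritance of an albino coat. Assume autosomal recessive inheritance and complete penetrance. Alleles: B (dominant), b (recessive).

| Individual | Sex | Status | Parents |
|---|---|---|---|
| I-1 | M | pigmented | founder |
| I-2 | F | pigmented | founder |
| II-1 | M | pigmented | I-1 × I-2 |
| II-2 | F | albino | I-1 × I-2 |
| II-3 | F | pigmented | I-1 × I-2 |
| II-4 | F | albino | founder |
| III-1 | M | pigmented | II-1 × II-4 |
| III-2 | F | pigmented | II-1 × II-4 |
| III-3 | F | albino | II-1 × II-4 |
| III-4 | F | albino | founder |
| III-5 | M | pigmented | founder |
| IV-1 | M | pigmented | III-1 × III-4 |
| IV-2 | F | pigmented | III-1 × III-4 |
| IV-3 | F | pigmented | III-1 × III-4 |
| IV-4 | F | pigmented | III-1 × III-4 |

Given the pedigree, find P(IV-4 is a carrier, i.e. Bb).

1

IV-4 is pigmented so carries B and received b from III-4 (bb), so IV-4 is Bb, giving P(Bb) = 1.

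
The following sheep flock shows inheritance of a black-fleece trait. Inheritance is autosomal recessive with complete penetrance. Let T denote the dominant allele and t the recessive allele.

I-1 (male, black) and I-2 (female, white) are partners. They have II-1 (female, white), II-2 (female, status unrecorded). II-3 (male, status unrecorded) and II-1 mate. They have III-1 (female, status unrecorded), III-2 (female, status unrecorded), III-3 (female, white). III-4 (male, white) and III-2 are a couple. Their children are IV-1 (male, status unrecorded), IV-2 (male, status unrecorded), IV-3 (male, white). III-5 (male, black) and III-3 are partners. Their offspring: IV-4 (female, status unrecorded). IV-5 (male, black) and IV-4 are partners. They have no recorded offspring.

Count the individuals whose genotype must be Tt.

Obligate heterozygotes: II-1 is white so carries T and received t from I-1 (tt), so II-1 is Tt.
Every other individual is either homozygous by phenotype or has at least one consistent homozygous assignment, so the count is 1.

1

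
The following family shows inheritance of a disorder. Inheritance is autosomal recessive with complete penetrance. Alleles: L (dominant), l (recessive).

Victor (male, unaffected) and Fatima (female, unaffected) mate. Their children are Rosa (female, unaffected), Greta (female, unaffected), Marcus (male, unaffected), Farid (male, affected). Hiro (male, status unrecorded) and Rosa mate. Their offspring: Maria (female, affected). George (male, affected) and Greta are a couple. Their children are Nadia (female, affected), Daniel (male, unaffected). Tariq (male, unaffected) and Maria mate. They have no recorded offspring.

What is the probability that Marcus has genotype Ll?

Victor is unaffected so carries L and passed l to Farid (ll), so Victor is Ll.
Fatima is unaffected so carries L and passed l to Farid (ll), so Fatima is Ll.
Their cross gives offspring ratios 1/4 LL : 1/2 Ll : 1/4 ll. Conditioning on Marcus being unaffected, P(Ll) = 1/2 / 3/4 = 2/3.

2/3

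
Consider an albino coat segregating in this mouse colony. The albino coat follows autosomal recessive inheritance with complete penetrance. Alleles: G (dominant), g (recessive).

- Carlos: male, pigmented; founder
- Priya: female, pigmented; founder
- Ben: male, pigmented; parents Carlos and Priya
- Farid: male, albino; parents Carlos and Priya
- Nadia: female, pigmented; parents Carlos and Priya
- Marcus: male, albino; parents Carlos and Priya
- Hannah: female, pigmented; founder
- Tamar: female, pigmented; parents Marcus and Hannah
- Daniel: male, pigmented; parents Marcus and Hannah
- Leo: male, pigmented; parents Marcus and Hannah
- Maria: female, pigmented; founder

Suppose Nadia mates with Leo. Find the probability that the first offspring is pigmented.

5/6

Carlos is pigmented so carries G and passed g to Farid (gg), so Carlos is Gg.
Priya is pigmented so carries G and passed g to Farid (gg), so Priya is Gg.
Nadia is a pigmented offspring of Carlos (Gg) × Priya (Gg), whose cross gives 1/4 GG : 1/2 Gg : 1/4 gg; conditioning on being pigmented, Nadia is GG with probability 1/3, Gg with probability 2/3.
Leo is pigmented so carries G and received g from Marcus (gg), so Leo is Gg.
Summing over parental genotype combinations, P(offspring is pigmented) = 1/3·1 + 2/3·3/4 = 5/6.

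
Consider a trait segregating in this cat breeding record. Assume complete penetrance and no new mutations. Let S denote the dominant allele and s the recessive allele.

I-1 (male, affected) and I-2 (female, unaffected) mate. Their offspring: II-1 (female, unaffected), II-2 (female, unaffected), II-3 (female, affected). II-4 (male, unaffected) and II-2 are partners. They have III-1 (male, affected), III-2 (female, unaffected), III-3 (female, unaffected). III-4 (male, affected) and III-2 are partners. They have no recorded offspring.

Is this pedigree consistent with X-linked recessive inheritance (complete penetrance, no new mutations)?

A consistent assignment under X-linked recessive exists: I-1 X^s Y, I-2 X^S X^s, II-1 X^S X^s, II-2 X^S X^s, II-3 X^s X^s, II-4 X^S Y, III-1 X^s Y, III-2 X^S X^S, III-3 X^S X^S, III-4 X^s Y.
In this assignment every recorded phenotype matches its genotype and every non-founder's genotype is obtainable from its parents' genotypes, so the pedigree is consistent.

Yes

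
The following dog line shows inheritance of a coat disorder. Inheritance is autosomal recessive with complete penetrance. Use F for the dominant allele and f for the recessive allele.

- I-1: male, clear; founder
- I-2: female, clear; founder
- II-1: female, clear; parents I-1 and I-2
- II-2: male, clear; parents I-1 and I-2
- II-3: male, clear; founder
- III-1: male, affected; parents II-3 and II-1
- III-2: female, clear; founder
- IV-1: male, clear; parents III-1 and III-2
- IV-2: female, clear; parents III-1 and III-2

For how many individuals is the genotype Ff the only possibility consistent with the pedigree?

4

Obligate heterozygotes: II-1 is clear so carries F and passed f to III-1 (ff), so II-1 is Ff; II-3 is clear so carries F and passed f to III-1 (ff), so II-3 is Ff; IV-1 is clear so carries F and received f from III-1 (ff), so IV-1 is Ff; IV-2 is clear so carries F and received f from III-1 (ff), so IV-2 is Ff.
Every other individual is either homozygous by phenotype or has at least one consistent homozygous assignment, so the count is 4.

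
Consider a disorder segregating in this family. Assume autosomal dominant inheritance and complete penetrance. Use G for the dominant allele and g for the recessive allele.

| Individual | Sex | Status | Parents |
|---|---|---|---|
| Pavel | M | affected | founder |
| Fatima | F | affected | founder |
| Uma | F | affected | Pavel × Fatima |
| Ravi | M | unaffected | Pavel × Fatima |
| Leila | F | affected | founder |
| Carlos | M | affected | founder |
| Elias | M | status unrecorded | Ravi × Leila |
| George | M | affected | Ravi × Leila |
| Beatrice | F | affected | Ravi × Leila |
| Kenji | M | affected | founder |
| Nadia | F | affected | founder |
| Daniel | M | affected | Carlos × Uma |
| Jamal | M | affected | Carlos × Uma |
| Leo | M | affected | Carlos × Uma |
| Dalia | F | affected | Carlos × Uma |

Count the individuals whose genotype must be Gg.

4

Obligate heterozygotes: Pavel is affected so carries G and passed g to Ravi (gg), so Pavel is Gg; Fatima is affected so carries G and passed g to Ravi (gg), so Fatima is Gg; George is affected so carries G and received g from Ravi (gg), so George is Gg; Beatrice is affected so carries G and received g from Ravi (gg), so Beatrice is Gg.
Every other individual is either homozygous by phenotype or has at least one consistent homozygous assignment, so the count is 4.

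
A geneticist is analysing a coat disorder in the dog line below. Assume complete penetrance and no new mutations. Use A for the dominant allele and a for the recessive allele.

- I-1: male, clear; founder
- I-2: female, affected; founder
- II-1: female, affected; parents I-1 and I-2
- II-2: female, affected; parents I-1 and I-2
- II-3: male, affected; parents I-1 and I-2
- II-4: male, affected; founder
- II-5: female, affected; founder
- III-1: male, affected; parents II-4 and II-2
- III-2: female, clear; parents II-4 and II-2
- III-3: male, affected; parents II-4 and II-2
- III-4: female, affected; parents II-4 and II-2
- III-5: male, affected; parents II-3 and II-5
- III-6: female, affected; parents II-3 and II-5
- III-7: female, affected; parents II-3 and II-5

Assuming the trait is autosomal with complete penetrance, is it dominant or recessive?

II-4 and II-2 are both affected yet have a clear child III-2. Under a recessive model two affected parents are homozygous and every child would be affected, so the trait cannot be recessive.

dominant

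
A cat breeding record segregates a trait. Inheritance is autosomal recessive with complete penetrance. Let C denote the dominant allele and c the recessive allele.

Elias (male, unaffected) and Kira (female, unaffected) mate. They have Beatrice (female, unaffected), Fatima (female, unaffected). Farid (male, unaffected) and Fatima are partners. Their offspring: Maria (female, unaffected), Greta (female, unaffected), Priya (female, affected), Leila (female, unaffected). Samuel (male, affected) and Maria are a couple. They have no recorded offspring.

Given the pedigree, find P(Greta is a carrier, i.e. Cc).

Farid is unaffected so carries C and passed c to Priya (cc), so Farid is Cc.
Fatima is unaffected so carries C and passed c to Priya (cc), so Fatima is Cc.
Their cross gives offspring ratios 1/4 CC : 1/2 Cc : 1/4 cc. Conditioning on Greta being unaffected, P(Cc) = 1/2 / 3/4 = 2/3.

2/3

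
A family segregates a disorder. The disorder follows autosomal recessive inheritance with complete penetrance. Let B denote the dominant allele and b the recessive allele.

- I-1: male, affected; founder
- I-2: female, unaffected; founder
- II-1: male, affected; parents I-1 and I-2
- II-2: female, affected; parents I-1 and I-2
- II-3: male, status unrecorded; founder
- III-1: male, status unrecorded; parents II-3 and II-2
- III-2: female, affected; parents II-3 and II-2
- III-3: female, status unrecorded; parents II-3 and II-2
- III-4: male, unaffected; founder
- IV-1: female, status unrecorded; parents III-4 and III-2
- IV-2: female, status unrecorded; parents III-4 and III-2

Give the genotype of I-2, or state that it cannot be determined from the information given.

Bb

From phenotype alone, I-2 is BB or Bb.
I-2 is unaffected so carries B and passed b to II-1 (bb), so I-2 is Bb.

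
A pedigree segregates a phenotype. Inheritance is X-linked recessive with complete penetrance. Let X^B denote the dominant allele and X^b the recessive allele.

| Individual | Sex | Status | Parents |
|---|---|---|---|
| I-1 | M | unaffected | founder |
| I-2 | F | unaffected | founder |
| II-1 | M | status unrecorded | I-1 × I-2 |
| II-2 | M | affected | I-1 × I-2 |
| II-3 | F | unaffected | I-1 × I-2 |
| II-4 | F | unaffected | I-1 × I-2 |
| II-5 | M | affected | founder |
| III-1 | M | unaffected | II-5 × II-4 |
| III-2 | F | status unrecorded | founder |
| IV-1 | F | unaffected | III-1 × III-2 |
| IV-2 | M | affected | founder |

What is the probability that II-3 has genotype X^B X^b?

1/2

I-1 is unaffected, so I-1 is X^B Y.
I-2 is unaffected so carries B and passed b to II-2 (X^b Y), so I-2 is X^B X^b.
Their cross gives offspring ratios 1/2 X^B X^B : 1/2 X^B X^b. Conditioning on II-3 being unaffected, P(X^B X^b) = 1/2 / 1 = 1/2.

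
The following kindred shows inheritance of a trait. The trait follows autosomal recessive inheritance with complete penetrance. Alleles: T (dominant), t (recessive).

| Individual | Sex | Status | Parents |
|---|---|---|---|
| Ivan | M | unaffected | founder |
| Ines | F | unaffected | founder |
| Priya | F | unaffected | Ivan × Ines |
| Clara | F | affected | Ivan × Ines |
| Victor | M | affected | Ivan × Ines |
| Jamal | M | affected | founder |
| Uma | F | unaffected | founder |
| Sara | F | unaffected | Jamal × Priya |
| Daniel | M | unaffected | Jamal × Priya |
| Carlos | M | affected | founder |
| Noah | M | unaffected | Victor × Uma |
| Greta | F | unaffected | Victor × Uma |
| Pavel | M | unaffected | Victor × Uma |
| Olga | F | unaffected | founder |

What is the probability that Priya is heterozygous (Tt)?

Ivan is unaffected so carries T and passed t to Clara (tt), so Ivan is Tt.
Ines is unaffected so carries T and passed t to Clara (tt), so Ines is Tt.
Their cross gives offspring ratios 1/4 TT : 1/2 Tt : 1/4 tt. Conditioning on Priya being unaffected, P(Tt) = 1/2 / 3/4 = 2/3 before taking Priya's own offspring into account.
Jamal is affected, so Jamal is tt.
Now use Priya's offspring. Probability of each recorded status — unaffected daughter Sara: 1/2 if Priya is Tt, 1 if TT; unaffected son Daniel: 1/2 if Priya is Tt, 1 if TT.
Bayes: P(Tt) = 2/3·1/4 / (2/3·1/4 + 1/3·1) = 1/3.

1/3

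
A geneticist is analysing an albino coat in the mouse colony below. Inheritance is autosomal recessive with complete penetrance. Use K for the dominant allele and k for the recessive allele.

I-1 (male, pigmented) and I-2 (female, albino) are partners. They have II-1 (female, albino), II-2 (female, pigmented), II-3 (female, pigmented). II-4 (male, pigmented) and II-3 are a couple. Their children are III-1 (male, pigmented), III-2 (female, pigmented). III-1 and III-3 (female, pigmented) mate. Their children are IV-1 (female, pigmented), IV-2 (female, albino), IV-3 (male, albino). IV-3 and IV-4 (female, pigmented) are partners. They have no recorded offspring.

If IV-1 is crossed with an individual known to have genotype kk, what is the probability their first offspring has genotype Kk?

III-1 is pigmented so carries K and passed k to IV-2 (kk), so III-1 is Kk.
III-3 is pigmented so carries K and passed k to IV-2 (kk), so III-3 is Kk.
IV-1 is a pigmented offspring of III-1 (Kk) × III-3 (Kk), whose cross gives 1/4 KK : 1/2 Kk : 1/4 kk; conditioning on being pigmented, IV-1 is KK with probability 1/3, Kk with probability 2/3.
Summing over parental genotype combinations, P(offspring has genotype Kk) = 1/3·1 + 2/3·1/2 = 2/3.

2/3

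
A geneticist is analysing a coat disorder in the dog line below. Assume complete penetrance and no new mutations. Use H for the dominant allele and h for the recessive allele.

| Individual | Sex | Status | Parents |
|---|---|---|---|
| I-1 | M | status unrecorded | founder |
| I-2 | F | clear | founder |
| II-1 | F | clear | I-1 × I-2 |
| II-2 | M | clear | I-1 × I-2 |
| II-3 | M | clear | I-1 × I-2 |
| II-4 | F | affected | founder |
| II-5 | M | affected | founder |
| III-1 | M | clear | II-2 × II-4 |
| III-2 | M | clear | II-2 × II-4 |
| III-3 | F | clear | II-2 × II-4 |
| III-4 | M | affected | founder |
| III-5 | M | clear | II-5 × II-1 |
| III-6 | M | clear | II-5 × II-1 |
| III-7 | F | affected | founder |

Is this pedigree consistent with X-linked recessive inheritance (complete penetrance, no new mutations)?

No

Under X-linked recessive, III-1 (clear, male) cannot arise from II-2 (clear) × II-4 (affected).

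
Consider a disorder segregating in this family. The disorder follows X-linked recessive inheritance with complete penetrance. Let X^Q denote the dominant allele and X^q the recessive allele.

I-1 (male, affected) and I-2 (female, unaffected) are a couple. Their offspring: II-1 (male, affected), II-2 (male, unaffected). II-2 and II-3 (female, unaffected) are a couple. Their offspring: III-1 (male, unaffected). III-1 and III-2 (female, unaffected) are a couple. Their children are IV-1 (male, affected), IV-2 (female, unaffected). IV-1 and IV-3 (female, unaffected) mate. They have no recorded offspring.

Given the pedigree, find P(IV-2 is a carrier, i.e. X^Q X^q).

III-1 is unaffected, so III-1 is X^Q Y.
III-2 is unaffected so carries Q and passed q to IV-1 (X^q Y), so III-2 is X^Q X^q.
Their cross gives offspring ratios 1/2 X^Q X^Q : 1/2 X^Q X^q. Conditioning on IV-2 being unaffected, P(X^Q X^q) = 1/2 / 1 = 1/2.

1/2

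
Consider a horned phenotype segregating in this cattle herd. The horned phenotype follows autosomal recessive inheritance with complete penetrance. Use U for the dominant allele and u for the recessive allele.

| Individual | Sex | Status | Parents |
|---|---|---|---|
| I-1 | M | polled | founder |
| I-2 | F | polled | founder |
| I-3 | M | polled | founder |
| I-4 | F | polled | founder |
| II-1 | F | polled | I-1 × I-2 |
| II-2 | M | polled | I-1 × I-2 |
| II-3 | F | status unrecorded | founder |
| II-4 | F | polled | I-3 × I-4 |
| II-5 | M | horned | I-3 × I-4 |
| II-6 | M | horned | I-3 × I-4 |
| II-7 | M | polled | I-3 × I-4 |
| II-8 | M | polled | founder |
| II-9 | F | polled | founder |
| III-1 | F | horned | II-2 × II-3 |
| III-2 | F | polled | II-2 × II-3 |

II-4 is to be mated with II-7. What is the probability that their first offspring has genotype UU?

I-3 is polled so carries U and passed u to II-5 (uu), so I-3 is Uu.
I-4 is polled so carries U and passed u to II-5 (uu), so I-4 is Uu.
II-4 is a polled offspring of I-3 (Uu) × I-4 (Uu), whose cross gives 1/4 UU : 1/2 Uu : 1/4 uu; conditioning on being polled, II-4 is UU with probability 1/3, Uu with probability 2/3.
II-7 is a polled offspring of I-3 (Uu) × I-4 (Uu), whose cross gives 1/4 UU : 1/2 Uu : 1/4 uu; conditioning on being polled, II-7 is UU with probability 1/3, Uu with probability 2/3.
Summing over parental genotype combinations, P(offspring has genotype UU) = 1/9·1 + 2/9·1/2 + 2/9·1/2 + 4/9·1/4 = 4/9.

4/9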